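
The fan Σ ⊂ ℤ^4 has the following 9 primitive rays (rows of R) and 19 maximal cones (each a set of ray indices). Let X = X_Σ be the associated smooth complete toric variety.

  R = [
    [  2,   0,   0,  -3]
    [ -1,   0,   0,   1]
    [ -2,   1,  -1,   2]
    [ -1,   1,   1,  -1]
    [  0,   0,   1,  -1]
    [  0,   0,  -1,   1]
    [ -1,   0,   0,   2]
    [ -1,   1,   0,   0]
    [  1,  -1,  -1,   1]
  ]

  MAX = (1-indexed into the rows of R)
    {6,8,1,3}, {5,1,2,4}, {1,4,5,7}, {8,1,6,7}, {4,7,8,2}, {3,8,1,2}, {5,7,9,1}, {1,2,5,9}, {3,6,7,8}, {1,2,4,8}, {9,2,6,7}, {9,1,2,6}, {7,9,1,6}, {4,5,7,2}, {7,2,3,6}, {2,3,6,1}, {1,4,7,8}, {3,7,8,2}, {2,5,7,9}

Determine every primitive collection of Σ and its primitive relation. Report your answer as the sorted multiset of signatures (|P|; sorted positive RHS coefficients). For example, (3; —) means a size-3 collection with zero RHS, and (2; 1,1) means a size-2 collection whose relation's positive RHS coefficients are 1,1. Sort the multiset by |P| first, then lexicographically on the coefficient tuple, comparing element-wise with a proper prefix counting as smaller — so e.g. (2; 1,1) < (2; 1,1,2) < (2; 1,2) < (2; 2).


Σ has 11 primitive collections:

  P={4,9}:  v_{4} + v_{9} = 0 — sig = (2; —)
  P={5,6}:  v_{5} + v_{6} = 0 — sig = (2; —)
  P={4,6}:  v_{4} + v_{6} = v_{8} — sig = (2; 1)
  P={5,8}:  v_{5} + v_{8} = v_{4} — sig = (2; 1)
  P={8,9}:  v_{8} + v_{9} = v_{6} — sig = (2; 1)
  P={3,5}:  v_{3} + v_{5} = v_{2} + v_{8} — sig = (2; 1,1)
  P={3,4}:  v_{3} + v_{4} = v_{2} + 2·v_{8} — sig = (2; 1,2)
  P={3,9}:  v_{3} + v_{9} = v_{2} + 2·v_{6} — sig = (2; 1,2)
  P={1,2,7}:  v_{1} + v_{2} + v_{7} = 0 — sig = (3; —)
  P={2,6,8}:  v_{2} + v_{6} + v_{8} = v_{3} — sig = (3; 1)
  P={1,3,7}:  v_{1} + v_{3} + v_{7} = v_{6} + v_{8} — sig = (3; 1,1)

Hence PRS(X_Σ) =
    (2; —)
    (2; —)
    (2; 1)
    (2; 1)
    (2; 1)
    (2; 1,1)
    (2; 1,2)
    (2; 1,2)
    (3; —)
    (3; 1)
    (3; 1,1)


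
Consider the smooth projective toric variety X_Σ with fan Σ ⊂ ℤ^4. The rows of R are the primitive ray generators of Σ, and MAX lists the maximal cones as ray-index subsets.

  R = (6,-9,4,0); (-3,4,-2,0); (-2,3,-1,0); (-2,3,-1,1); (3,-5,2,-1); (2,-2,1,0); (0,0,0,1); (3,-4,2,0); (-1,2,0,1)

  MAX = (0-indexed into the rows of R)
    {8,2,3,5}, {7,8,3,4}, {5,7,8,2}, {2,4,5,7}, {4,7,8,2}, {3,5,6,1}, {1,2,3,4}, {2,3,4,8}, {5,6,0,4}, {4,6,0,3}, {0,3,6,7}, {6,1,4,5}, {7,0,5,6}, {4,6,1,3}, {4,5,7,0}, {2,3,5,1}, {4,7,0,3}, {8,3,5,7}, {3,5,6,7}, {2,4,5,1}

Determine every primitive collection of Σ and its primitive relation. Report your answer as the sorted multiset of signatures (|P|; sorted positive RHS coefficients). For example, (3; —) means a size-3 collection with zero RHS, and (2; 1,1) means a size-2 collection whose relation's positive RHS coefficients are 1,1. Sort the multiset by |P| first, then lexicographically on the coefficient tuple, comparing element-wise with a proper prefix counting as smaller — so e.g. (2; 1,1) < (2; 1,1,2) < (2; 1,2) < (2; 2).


Δ(Σ) — 9 vertices, 12 min non-faces:

  P = {1,7}:  v_{1} + v_{7} = 0  so sig = (2; —)
  P = {2,6}:  v_{2} + v_{6} = v_{3}  so sig = (2; 1)
  P = {0,1}:  v_{0} + v_{1} = v_{4} + v_{6}  so sig = (2; 1,1)
  P = {1,8}:  v_{1} + v_{8} = v_{2} + v_{3}  so sig = (2; 1,1)
  P = {0,2}:  v_{0} + v_{2} = v_{3} + v_{4} + v_{7}  so sig = (2; 1,1,1)
  P = {6,8}:  v_{6} + v_{8} = 2·v_{3} + v_{7}  so sig = (2; 1,2)
  P = {0,8}:  v_{0} + v_{8} = 2·v_{3} + v_{4} + 2·v_{7}  so sig = (2; 1,2,2)
  P = {2,3,7}:  v_{2} + v_{3} + v_{7} = v_{8}  so sig = (3; 1)
  P = {3,4,5}:  v_{3} + v_{4} + v_{5} = v_{7}  so sig = (3; 1)
  P = {4,6,7}:  v_{4} + v_{6} + v_{7} = v_{0}  so sig = (3; 1)
  P = {0,3,5}:  v_{0} + v_{3} + v_{5} = v_{6} + 2·v_{7}  so sig = (3; 1,2)
  P = {4,5,8}:  v_{4} + v_{5} + v_{8} = v_{2} + 2·v_{7}  so sig = (3; 1,2)

Hence PRS(X_Σ) =
    (2; —)
    (2; 1)
    (2; 1,1)
    (2; 1,1)
    (2; 1,1,1)
    (2; 1,2)
    (2; 1,2,2)
    (3; 1)
    (3; 1)
    (3; 1)
    (3; 1,2)
    (3; 1,2)


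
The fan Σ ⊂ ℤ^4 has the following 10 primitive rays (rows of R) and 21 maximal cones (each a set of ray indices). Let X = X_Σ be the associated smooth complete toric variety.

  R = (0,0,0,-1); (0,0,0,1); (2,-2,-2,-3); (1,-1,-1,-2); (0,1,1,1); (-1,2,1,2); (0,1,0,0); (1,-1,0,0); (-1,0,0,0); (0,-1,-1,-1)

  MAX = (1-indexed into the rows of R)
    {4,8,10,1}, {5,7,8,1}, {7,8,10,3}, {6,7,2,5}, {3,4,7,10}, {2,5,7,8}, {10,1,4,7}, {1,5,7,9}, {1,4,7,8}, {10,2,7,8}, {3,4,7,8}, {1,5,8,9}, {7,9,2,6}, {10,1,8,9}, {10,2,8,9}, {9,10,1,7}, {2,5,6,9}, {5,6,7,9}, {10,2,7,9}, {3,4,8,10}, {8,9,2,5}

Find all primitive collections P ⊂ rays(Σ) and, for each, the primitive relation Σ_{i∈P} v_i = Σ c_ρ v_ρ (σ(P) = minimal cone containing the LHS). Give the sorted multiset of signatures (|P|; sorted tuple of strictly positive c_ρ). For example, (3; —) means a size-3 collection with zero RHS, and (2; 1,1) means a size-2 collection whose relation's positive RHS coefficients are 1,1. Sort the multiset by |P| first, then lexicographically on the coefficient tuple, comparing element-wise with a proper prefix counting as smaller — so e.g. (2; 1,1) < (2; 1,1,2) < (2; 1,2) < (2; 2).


Δ(Σ) — 10 vertices, 18 min non-faces:

  P = {1,2}:  v_{1} + v_{2} = 0 ; sig = (2; —)
  P = {5,10}:  v_{5} + v_{10} = 0 ; sig = (2; —)
  P = {4,6}:  v_{4} + v_{6} = v_{7} ; sig = (2; 1)
  P = {3,9}:  v_{3} + v_{9} = v_{4} + v_{10} ; sig = (2; 1,1)
  P = {4,9}:  v_{4} + v_{9} = v_{1} + v_{10} ; sig = (2; 1,1)
  P = {6,8}:  v_{6} + v_{8} = v_{2} + v_{5} ; sig = (2; 1,1)
  P = {1,6}:  v_{1} + v_{6} = v_{5} + v_{7} + v_{9} ; sig = (2; 1,1,1)
  P = {2,4}:  v_{2} + v_{4} = v_{7} + v_{8} + v_{10} ; sig = (2; 1,1,1)
  P = {3,5}:  v_{3} + v_{5} = v_{4} + v_{7} + v_{8} ; sig = (2; 1,1,1)
  P = {4,5}:  v_{4} + v_{5} = v_{1} + v_{7} + v_{8} ; sig = (2; 1,1,1)
  P = {6,10}:  v_{6} + v_{10} = v_{2} + v_{7} + v_{9} ; sig = (2; 1,1,1)
  P = {3,6}:  v_{3} + v_{6} = 2·v_{7} + v_{8} + v_{10} ; sig = (2; 1,1,2)
  P = {1,3}:  v_{1} + v_{3} = 2·v_{4} ; sig = (2; 2)
  P = {2,3}:  v_{2} + v_{3} = 2·v_{7} + 2·v_{8} + 2·v_{10} ; sig = (2; 2,2,2)
  P = {7,8,9}:  v_{7} + v_{8} + v_{9} = 0 ; sig = (3; —)
  P = {1,7,8,10}:  v_{1} + v_{7} + v_{8} + v_{10} = v_{4} ; sig = (4; 1)
  P = {2,5,7,9}:  v_{2} + v_{5} + v_{7} + v_{9} = v_{6} ; sig = (4; 1)
  P = {4,7,8,10}:  v_{4} + v_{7} + v_{8} + v_{10} = v_{3} ; sig = (4; 1)

Signatures (|P|; sorted positive RHS coefficients), sorted:
    |P|=2: 14 collections, coeffs (), (), (1), (1,1), (1,1), (1,1), (1,1,1), (1,1,1), (1,1,1), (1,1,1), (1,1,1), (1,1,2), (2), (2,2,2)
    |P|=3: 1 collection, coeffs ()
    |P|=4: 3 collections, coeffs (1), (1), (1)


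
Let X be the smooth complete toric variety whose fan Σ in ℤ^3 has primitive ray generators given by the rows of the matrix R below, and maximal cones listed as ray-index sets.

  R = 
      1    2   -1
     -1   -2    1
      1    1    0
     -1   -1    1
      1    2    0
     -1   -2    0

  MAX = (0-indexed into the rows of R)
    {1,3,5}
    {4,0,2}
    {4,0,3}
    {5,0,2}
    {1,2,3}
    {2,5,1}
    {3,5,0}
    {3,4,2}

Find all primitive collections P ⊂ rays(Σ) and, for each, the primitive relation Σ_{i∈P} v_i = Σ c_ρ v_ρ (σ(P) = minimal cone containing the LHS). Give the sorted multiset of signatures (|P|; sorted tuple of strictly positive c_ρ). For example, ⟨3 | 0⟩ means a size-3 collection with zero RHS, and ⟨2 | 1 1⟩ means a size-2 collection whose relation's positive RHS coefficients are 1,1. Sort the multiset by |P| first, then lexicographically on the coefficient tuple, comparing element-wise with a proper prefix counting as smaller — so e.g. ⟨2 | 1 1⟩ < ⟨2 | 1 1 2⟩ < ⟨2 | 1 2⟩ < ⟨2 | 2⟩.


Minimal non-faces — 5 found among 6 rays, 8 max cones:

  P = {0,1}:  v_{0} + v_{1} = 0  →  sig = ⟨2 | 0⟩
  P = {4,5}:  v_{4} + v_{5} = 0  →  sig = ⟨2 | 0⟩
  P = {1,4}:  v_{1} + v_{4} = v_{2} + v_{3}  →  sig = ⟨2 | 1 1⟩
  P = {0,2,3}:  v_{0} + v_{2} + v_{3} = v_{4}  →  sig = ⟨3 | 1⟩
  P = {2,3,5}:  v_{2} + v_{3} + v_{5} = v_{1}  →  sig = ⟨3 | 1⟩

Hence PRS(X_Σ) =
[⟨2 | 0⟩, ⟨2 | 0⟩, ⟨2 | 1 1⟩, ⟨3 | 1⟩, ⟨3 | 1⟩]


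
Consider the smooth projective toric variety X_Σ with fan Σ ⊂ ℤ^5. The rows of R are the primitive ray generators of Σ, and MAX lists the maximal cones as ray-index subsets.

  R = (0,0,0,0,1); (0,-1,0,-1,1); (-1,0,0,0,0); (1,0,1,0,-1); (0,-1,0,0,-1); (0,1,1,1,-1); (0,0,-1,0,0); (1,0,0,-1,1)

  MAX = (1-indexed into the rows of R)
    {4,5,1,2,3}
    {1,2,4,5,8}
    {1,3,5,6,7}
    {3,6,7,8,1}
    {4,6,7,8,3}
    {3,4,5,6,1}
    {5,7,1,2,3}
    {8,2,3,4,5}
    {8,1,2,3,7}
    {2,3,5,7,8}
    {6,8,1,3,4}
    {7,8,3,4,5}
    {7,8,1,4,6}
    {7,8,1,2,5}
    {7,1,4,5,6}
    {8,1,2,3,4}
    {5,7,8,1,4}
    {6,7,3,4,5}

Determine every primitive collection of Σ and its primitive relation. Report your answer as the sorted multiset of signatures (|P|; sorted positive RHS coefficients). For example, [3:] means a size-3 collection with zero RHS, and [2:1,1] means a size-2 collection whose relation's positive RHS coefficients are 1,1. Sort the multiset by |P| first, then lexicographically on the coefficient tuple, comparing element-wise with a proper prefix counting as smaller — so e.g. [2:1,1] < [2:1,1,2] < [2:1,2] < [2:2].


Primitive collections (5):

  {2,6}:  v_{2} + v_{6} = v_{1} + v_{3} + v_{4} ; sig = [2:1,1,1]
  {5,6,8}:  v_{5} + v_{6} + v_{8} = v_{4} ; sig = [3:1]
  {2,4,7}:  v_{2} + v_{4} + v_{7} = v_{5} + v_{8} ; sig = [3:1,1]
  {1,3,4,7}:  v_{1} + v_{3} + v_{4} + v_{7} = 0 ; sig = [4:]
  {1,3,5,8}:  v_{1} + v_{3} + v_{5} + v_{8} = v_{2} ; sig = [4:1]

Hence PRS(X_Σ) =
    [2:1,1,1]
    [3:1]
    [3:1,1]
    [4:]
    [4:1]


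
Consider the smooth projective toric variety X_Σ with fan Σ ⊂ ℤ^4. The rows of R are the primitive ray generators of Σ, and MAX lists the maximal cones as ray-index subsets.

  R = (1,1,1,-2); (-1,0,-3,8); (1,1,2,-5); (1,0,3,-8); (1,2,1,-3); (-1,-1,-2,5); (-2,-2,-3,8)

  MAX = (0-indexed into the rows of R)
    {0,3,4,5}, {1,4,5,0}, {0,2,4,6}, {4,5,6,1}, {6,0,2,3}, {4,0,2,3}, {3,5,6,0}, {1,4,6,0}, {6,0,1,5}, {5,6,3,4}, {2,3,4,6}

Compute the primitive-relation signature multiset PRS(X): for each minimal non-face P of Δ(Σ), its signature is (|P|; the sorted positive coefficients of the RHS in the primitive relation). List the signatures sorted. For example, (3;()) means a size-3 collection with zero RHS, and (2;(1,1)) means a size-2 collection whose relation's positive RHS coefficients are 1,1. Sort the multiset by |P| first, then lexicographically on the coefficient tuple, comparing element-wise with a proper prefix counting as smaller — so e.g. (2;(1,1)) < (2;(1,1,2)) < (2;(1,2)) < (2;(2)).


Primitive collections (5):

  P={1,3}:  v_{1} + v_{3} = 0  ⇒ sig = (2;())
  P={2,5}:  v_{2} + v_{5} = 0  ⇒ sig = (2;())
  P={1,2}:  v_{1} + v_{2} = v_{0} + v_{4} + v_{6}  ⇒ sig = (2;(1,1,1))
  P={0,3,4,6}:  v_{0} + v_{3} + v_{4} + v_{6} = v_{2}  ⇒ sig = (4;(1))
  P={0,4,5,6}:  v_{0} + v_{4} + v_{5} + v_{6} = v_{1}  ⇒ sig = (4;(1))

Hence PRS(X_Σ) =
[(2;()), (2;()), (2;(1,1,1)), (4;(1)), (4;(1))]


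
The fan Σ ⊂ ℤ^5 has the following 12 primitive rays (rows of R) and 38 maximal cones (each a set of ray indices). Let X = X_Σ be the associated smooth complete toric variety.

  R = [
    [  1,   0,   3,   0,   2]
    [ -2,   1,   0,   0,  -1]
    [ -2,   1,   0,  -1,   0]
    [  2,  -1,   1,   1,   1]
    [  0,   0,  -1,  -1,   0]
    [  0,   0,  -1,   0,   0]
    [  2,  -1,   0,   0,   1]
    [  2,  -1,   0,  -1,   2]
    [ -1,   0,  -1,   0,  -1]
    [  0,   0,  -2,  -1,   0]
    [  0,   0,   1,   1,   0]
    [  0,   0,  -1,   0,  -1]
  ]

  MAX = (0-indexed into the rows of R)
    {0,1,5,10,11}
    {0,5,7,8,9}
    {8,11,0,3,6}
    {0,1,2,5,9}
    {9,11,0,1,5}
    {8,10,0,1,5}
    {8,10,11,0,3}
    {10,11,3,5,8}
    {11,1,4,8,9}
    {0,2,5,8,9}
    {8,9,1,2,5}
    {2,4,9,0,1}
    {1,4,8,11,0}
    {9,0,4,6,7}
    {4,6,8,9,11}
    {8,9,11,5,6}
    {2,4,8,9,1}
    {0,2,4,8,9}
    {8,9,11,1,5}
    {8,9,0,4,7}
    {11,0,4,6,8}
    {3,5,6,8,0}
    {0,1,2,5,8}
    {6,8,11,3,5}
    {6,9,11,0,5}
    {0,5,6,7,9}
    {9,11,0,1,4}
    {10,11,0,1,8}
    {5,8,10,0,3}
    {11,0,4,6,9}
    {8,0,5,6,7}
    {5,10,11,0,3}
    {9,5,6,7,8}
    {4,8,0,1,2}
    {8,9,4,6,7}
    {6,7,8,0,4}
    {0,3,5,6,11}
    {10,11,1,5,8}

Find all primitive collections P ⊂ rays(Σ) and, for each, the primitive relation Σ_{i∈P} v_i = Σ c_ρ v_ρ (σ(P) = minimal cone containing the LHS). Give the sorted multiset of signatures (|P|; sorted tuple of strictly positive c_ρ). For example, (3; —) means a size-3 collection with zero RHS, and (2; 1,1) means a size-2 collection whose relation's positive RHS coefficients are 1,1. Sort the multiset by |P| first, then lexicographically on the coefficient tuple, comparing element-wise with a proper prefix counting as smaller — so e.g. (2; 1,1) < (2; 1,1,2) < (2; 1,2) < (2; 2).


Σ has 21 primitive collections:

  {1,6}:  v_{1} + v_{6} = 0  →  sig = (2; —)
  {4,10}:  v_{4} + v_{10} = 0  →  sig = (2; —)
  {1,3}:  v_{1} + v_{3} = v_{10}  →  sig = (2; 1)
  {3,4}:  v_{3} + v_{4} = v_{6}  →  sig = (2; 1)
  {4,5}:  v_{4} + v_{5} = v_{9}  →  sig = (2; 1)
  {6,10}:  v_{6} + v_{10} = v_{3}  →  sig = (2; 1)
  {9,10}:  v_{9} + v_{10} = v_{5}  →  sig = (2; 1)
  {2,11}:  v_{2} + v_{11} = v_{1} + v_{4}  →  sig = (2; 1,1)
  {3,9}:  v_{3} + v_{9} = v_{5} + v_{6}  →  sig = (2; 1,1)
  {7,11}:  v_{7} + v_{11} = v_{4} + v_{6}  →  sig = (2; 1,1)
  {1,7}:  v_{1} + v_{7} = v_{0} + v_{8} + v_{9}  →  sig = (2; 1,1,1)
  {2,3}:  v_{2} + v_{3} = v_{0} + v_{5} + v_{8}  →  sig = (2; 1,1,1)
  {2,6}:  v_{2} + v_{6} = v_{0} + v_{8} + v_{9}  →  sig = (2; 1,1,1)
  {2,10}:  v_{2} + v_{10} = v_{0} + v_{1} + v_{5} + v_{8}  →  sig = (2; 1,1,1,1)
  {7,10}:  v_{7} + v_{10} = v_{0} + v_{5} + v_{6} + v_{8}  →  sig = (2; 1,1,1,1)
  {3,7}:  v_{3} + v_{7} = v_{0} + v_{5} + 2·v_{6} + v_{8}  →  sig = (2; 1,1,1,2)
  {2,7}:  v_{2} + v_{7} = 2·v_{0} + 2·v_{8} + 2·v_{9}  →  sig = (2; 2,2,2)
  {0,5,8,11}:  v_{0} + v_{5} + v_{8} + v_{11} = 0  →  sig = (4; —)
  {0,1,8,9}:  v_{0} + v_{1} + v_{8} + v_{9} = v_{2}  →  sig = (4; 1)
  {0,6,8,9}:  v_{0} + v_{6} + v_{8} + v_{9} = v_{7}  →  sig = (4; 1)
  {0,8,9,11}:  v_{0} + v_{8} + v_{9} + v_{11} = v_{4}  →  sig = (4; 1)

Sorted signature multiset PRS(X):
    |P|=2: 17 collections, coeffs (), (), (1), (1), (1), (1), (1), (1,1), (1,1), (1,1), (1,1,1), (1,1,1), (1,1,1), (1,1,1,1), (1,1,1,1), (1,1,1,2), (2,2,2)
    |P|=4: 4 collections, coeffs (), (1), (1), (1)


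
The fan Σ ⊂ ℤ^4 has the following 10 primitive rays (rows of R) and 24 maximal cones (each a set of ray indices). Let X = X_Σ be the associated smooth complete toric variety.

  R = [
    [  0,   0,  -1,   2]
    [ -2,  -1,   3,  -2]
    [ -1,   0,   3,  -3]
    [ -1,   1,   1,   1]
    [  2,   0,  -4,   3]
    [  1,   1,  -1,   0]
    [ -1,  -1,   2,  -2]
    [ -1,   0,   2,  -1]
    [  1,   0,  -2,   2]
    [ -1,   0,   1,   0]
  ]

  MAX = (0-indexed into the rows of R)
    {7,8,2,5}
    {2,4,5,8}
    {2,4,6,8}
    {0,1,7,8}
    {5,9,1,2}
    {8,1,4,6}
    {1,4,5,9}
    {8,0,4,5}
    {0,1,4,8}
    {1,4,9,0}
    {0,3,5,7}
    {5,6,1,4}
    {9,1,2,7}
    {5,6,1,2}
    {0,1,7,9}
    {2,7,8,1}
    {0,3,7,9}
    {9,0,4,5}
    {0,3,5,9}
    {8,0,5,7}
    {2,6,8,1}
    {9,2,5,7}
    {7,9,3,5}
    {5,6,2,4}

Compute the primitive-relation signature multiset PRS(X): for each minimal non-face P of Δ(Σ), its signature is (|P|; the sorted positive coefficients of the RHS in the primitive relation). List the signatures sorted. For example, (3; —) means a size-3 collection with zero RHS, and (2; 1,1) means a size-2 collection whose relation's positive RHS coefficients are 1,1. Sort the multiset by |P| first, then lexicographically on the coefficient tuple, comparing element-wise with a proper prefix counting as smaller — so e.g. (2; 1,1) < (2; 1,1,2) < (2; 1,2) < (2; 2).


Minimal non-faces — 18 found among 10 rays, 24 max cones:

  P = {0,2}:  v_{0} + v_{2} = v_{7} — sig = (2; 1)
  P = {4,7}:  v_{4} + v_{7} = v_{8} — sig = (2; 1)
  P = {6,9}:  v_{6} + v_{9} = v_{1} — sig = (2; 1)
  P = {8,9}:  v_{8} + v_{9} = v_{0} — sig = (2; 1)
  P = {0,6}:  v_{0} + v_{6} = v_{1} + v_{8} — sig = (2; 1,1)
  P = {3,6}:  v_{3} + v_{6} = v_{7} + v_{9} — sig = (2; 1,1)
  P = {6,7}:  v_{6} + v_{7} = v_{1} + v_{2} + v_{8} — sig = (2; 1,1,1)
  P = {2,3}:  v_{2} + v_{3} = v_{5} + 2·v_{7} + v_{9} — sig = (2; 1,1,2)
  P = {3,8}:  v_{3} + v_{8} = 2·v_{0} + v_{5} + v_{7} — sig = (2; 1,1,2)
  P = {1,3}:  v_{1} + v_{3} = v_{7} + 2·v_{9} — sig = (2; 1,2)
  P = {3,4}:  v_{3} + v_{4} = 2·v_{0} + v_{5} — sig = (2; 1,2)
  P = {1,5,8}:  v_{1} + v_{5} + v_{8} = 0 — sig = (3; —)
  P = {2,4,9}:  v_{2} + v_{4} + v_{9} = 0 — sig = (3; —)
  P = {0,1,5}:  v_{0} + v_{1} + v_{5} = v_{9} — sig = (3; 1)
  P = {1,2,4}:  v_{1} + v_{2} + v_{4} = v_{6} — sig = (3; 1)
  P = {1,5,7}:  v_{1} + v_{5} + v_{7} = v_{2} + v_{9} — sig = (3; 1,1)
  P = {5,6,8}:  v_{5} + v_{6} + v_{8} = v_{2} + v_{4} — sig = (3; 1,1)
  P = {0,5,7,9}:  v_{0} + v_{5} + v_{7} + v_{9} = v_{3} — sig = (4; 1)

Signatures (|P|; sorted positive RHS coefficients), sorted:
    |P|=2: 11 collections, coeffs (1), (1), (1), (1), (1,1), (1,1), (1,1,1), (1,1,2), (1,1,2), (1,2), (1,2)
    |P|=3: 6 collections, coeffs (), (), (1), (1), (1,1), (1,1)
    |P|=4: 1 collection, coeffs (1)


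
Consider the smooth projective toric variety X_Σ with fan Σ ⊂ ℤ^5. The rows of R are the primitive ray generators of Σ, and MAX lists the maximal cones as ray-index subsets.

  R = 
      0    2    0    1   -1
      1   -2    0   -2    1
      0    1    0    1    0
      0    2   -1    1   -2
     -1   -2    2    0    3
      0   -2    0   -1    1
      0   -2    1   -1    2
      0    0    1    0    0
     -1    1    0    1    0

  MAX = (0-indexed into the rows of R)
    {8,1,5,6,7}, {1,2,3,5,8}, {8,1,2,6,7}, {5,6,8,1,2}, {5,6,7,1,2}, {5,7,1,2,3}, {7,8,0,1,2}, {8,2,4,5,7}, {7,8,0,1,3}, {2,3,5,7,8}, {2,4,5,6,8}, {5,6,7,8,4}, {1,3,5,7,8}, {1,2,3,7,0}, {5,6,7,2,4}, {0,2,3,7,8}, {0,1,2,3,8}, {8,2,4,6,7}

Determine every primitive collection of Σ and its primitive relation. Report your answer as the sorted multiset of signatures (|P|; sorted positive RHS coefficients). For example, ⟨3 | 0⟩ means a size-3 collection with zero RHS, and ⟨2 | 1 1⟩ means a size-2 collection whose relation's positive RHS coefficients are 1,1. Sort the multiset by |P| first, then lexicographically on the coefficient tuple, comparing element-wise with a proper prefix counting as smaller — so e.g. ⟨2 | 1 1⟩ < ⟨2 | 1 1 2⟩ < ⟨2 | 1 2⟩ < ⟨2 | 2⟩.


9 minimal non-faces of Δ(Σ) (on 9 rays):

  {0,5}:  v_{0} + v_{5} = 0  →  sig = ⟨2 | 0⟩
  {3,6}:  v_{3} + v_{6} = 0  →  sig = ⟨2 | 0⟩
  {0,4}:  v_{0} + v_{4} = v_{2} + v_{6} + v_{7} + v_{8}  →  sig = ⟨2 | 1 1 1 1⟩
  {0,6}:  v_{0} + v_{6} = v_{1} + v_{2} + v_{7} + v_{8}  →  sig = ⟨2 | 1 1 1 1⟩
  {3,4}:  v_{3} + v_{4} = v_{2} + v_{5} + v_{7} + v_{8}  →  sig = ⟨2 | 1 1 1 1⟩
  {1,4}:  v_{1} + v_{4} = 2·v_{6}  →  sig = ⟨2 | 2⟩
  {1,2,3,7,8}:  v_{1} + v_{2} + v_{3} + v_{7} + v_{8} = v_{0}  →  sig = ⟨5 | 1⟩
  {1,2,5,7,8}:  v_{1} + v_{2} + v_{5} + v_{7} + v_{8} = v_{6}  →  sig = ⟨5 | 1⟩
  {2,5,6,7,8}:  v_{2} + v_{5} + v_{6} + v_{7} + v_{8} = v_{4}  →  sig = ⟨5 | 1⟩

Signatures (|P|; sorted positive RHS coefficients), sorted:
    |P|=2: 6 collections, coeffs (), (), (1,1,1,1), (1,1,1,1), (1,1,1,1), (2)
    |P|=5: 3 collections, coeffs (1), (1), (1)


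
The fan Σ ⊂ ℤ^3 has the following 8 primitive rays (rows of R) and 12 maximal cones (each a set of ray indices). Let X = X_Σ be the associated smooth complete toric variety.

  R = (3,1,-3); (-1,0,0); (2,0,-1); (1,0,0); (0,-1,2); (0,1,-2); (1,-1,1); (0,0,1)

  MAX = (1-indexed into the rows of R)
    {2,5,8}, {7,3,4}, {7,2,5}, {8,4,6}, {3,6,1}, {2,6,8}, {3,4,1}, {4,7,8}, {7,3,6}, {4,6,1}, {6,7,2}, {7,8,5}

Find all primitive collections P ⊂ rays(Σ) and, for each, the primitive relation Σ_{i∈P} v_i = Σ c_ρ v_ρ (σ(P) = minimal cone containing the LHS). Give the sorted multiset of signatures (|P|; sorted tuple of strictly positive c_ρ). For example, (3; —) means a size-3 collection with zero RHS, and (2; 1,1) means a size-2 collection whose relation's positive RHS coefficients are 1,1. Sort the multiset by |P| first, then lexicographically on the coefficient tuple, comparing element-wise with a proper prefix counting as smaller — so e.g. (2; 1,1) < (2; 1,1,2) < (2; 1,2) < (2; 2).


Δ(Σ) — 8 vertices, 14 min non-faces:

  P = {2,4}:  v_{2} + v_{4} = 0  →  sig = (2; —)
  P = {5,6}:  v_{5} + v_{6} = 0  →  sig = (2; —)
  P = {1,2}:  v_{1} + v_{2} = v_{3} + v_{6}  →  sig = (2; 1,1)
  P = {1,5}:  v_{1} + v_{5} = v_{3} + v_{4}  →  sig = (2; 1,1)
  P = {2,3}:  v_{2} + v_{3} = v_{6} + v_{7}  →  sig = (2; 1,1)
  P = {3,5}:  v_{3} + v_{5} = v_{4} + v_{7}  →  sig = (2; 1,1)
  P = {4,5}:  v_{4} + v_{5} = v_{7} + v_{8}  →  sig = (2; 1,1)
  P = {1,8}:  v_{1} + v_{8} = 3·v_{4} + v_{6}  →  sig = (2; 1,3)
  P = {1,7}:  v_{1} + v_{7} = 2·v_{3}  →  sig = (2; 2)
  P = {3,8}:  v_{3} + v_{8} = 2·v_{4}  →  sig = (2; 2)
  P = {2,7,8}:  v_{2} + v_{7} + v_{8} = v_{5}  →  sig = (3; 1)
  P = {3,4,6}:  v_{3} + v_{4} + v_{6} = v_{1}  →  sig = (3; 1)
  P = {4,6,7}:  v_{4} + v_{6} + v_{7} = v_{3}  →  sig = (3; 1)
  P = {6,7,8}:  v_{6} + v_{7} + v_{8} = v_{4}  →  sig = (3; 1)

Signatures (|P|; sorted positive RHS coefficients), sorted:
{ (2; —) ×2,  (2; 1,1) ×5,  (2; 1,3),  (2; 2) ×2,  (3; 1) ×4 }


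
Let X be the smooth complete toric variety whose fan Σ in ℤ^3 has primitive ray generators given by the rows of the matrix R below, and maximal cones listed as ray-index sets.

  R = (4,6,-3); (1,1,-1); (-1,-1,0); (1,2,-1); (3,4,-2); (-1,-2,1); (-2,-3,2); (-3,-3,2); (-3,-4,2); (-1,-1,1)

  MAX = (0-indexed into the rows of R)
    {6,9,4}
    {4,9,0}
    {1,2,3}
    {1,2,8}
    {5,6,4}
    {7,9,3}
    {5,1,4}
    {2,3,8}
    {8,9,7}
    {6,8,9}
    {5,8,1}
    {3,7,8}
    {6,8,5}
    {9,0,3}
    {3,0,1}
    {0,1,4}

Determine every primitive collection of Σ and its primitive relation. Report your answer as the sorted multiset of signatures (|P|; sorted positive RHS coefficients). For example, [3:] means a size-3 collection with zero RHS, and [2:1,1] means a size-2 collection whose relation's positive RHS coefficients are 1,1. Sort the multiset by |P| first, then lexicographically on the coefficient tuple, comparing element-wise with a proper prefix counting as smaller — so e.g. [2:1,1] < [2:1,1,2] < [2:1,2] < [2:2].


Minimal non-faces — 23 found among 10 rays, 16 max cones:

  P={1,9}:  v_{1} + v_{9} = 0  so sig = [2:]
  P={3,5}:  v_{3} + v_{5} = 0  so sig = [2:]
  P={4,8}:  v_{4} + v_{8} = 0  so sig = [2:]
  P={0,5}:  v_{0} + v_{5} = v_{4}  so sig = [2:1]
  P={0,8}:  v_{0} + v_{8} = v_{3}  so sig = [2:1]
  P={1,6}:  v_{1} + v_{6} = v_{5}  so sig = [2:1]
  P={2,6}:  v_{2} + v_{6} = v_{8}  so sig = [2:1]
  P={3,4}:  v_{3} + v_{4} = v_{0}  so sig = [2:1]
  P={3,6}:  v_{3} + v_{6} = v_{9}  so sig = [2:1]
  P={5,9}:  v_{5} + v_{9} = v_{6}  so sig = [2:1]
  P={0,6}:  v_{0} + v_{6} = v_{4} + v_{9}  so sig = [2:1,1]
  P={1,7}:  v_{1} + v_{7} = v_{3} + v_{8}  so sig = [2:1,1]
  P={2,4}:  v_{2} + v_{4} = v_{1} + v_{3}  so sig = [2:1,1]
  P={2,5}:  v_{2} + v_{5} = v_{1} + v_{8}  so sig = [2:1,1]
  P={2,9}:  v_{2} + v_{9} = v_{3} + v_{8}  so sig = [2:1,1]
  P={4,7}:  v_{4} + v_{7} = v_{3} + v_{9}  so sig = [2:1,1]
  P={5,7}:  v_{5} + v_{7} = v_{8} + v_{9}  so sig = [2:1,1]
  P={0,2}:  v_{0} + v_{2} = v_{1} + 2·v_{3}  so sig = [2:1,2]
  P={0,7}:  v_{0} + v_{7} = 2·v_{3} + v_{9}  so sig = [2:1,2]
  P={6,7}:  v_{6} + v_{7} = v_{8} + 2·v_{9}  so sig = [2:1,2]
  P={2,7}:  v_{2} + v_{7} = 2·v_{3} + 2·v_{8}  so sig = [2:2,2]
  P={1,3,8}:  v_{1} + v_{3} + v_{8} = v_{2}  so sig = [3:1]
  P={3,8,9}:  v_{3} + v_{8} + v_{9} = v_{7}  so sig = [3:1]

Signatures (|P|; sorted positive RHS coefficients), sorted:
    |P|=2: 21 collections, coeffs (), (), (), (1), (1), (1), (1), (1), (1), (1), (1,1), (1,1), (1,1), (1,1), (1,1), (1,1), (1,1), (1,2), (1,2), (1,2), (2,2)
    |P|=3: 2 collections, coeffs (1), (1)


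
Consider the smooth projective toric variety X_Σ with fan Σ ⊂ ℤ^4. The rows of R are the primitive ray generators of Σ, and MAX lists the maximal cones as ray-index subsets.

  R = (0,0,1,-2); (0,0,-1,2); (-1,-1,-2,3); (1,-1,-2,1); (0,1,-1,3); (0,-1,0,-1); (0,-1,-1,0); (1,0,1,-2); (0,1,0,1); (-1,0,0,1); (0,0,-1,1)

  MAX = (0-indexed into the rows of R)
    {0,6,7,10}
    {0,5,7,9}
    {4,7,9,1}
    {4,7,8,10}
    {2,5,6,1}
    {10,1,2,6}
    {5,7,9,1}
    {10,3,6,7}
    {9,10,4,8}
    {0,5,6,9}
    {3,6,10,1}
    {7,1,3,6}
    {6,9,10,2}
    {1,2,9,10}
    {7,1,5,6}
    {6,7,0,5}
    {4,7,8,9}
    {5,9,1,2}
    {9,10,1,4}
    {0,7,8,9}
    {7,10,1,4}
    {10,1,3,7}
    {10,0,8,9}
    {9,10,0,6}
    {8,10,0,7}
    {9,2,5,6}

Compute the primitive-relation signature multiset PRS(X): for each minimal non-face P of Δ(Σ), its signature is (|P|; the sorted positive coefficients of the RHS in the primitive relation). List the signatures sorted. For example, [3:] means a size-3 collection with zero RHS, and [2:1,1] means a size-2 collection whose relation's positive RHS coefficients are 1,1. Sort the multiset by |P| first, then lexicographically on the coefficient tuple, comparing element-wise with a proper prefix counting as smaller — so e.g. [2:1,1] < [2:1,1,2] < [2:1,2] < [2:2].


Σ has 22 primitive collections:

  P = {0,1}:  v_{0} + v_{1} = 0 ; sig = [2:]
  P = {5,8}:  v_{5} + v_{8} = 0 ; sig = [2:]
  P = {0,4}:  v_{0} + v_{4} = v_{8} ; sig = [2:1]
  P = {1,8}:  v_{1} + v_{8} = v_{4} ; sig = [2:1]
  P = {4,5}:  v_{4} + v_{5} = v_{1} ; sig = [2:1]
  P = {5,10}:  v_{5} + v_{10} = v_{6} ; sig = [2:1]
  P = {6,8}:  v_{6} + v_{8} = v_{10} ; sig = [2:1]
  P = {0,2}:  v_{0} + v_{2} = v_{6} + v_{9} ; sig = [2:1,1]
  P = {2,7}:  v_{2} + v_{7} = v_{1} + v_{5} ; sig = [2:1,1]
  P = {3,9}:  v_{3} + v_{9} = v_{1} + v_{6} ; sig = [2:1,1]
  P = {4,6}:  v_{4} + v_{6} = v_{1} + v_{10} ; sig = [2:1,1]
  P = {0,3}:  v_{0} + v_{3} = v_{6} + v_{7} + v_{10} ; sig = [2:1,1,1]
  P = {2,8}:  v_{2} + v_{8} = v_{1} + v_{9} + v_{10} ; sig = [2:1,1,1]
  P = {2,4}:  v_{2} + v_{4} = 2·v_{1} + v_{9} + v_{10} ; sig = [2:1,1,2]
  P = {3,5}:  v_{3} + v_{5} = v_{1} + 2·v_{6} + v_{7} ; sig = [2:1,1,2]
  P = {3,8}:  v_{3} + v_{8} = v_{1} + v_{7} + 2·v_{10} ; sig = [2:1,1,2]
  P = {3,4}:  v_{3} + v_{4} = 2·v_{1} + v_{7} + 2·v_{10} ; sig = [2:1,2,2]
  P = {2,3}:  v_{2} + v_{3} = 2·v_{1} + 2·v_{6} ; sig = [2:2,2]
  P = {7,9,10}:  v_{7} + v_{9} + v_{10} = 0 ; sig = [3:]
  P = {1,6,9}:  v_{1} + v_{6} + v_{9} = v_{2} ; sig = [3:1]
  P = {6,7,9}:  v_{6} + v_{7} + v_{9} = v_{5} ; sig = [3:1]
  P = {1,6,7,10}:  v_{1} + v_{6} + v_{7} + v_{10} = v_{3} ; sig = [4:1]

so the primitive-relation signature multiset is
    [2:]
    [2:]
    [2:1]
    [2:1]
    [2:1]
    [2:1]
    [2:1]
    [2:1,1]
    [2:1,1]
    [2:1,1]
    [2:1,1]
    [2:1,1,1]
    [2:1,1,1]
    [2:1,1,2]
    [2:1,1,2]
    [2:1,1,2]
    [2:1,2,2]
    [2:2,2]
    [3:]
    [3:1]
    [3:1]
    [4:1]


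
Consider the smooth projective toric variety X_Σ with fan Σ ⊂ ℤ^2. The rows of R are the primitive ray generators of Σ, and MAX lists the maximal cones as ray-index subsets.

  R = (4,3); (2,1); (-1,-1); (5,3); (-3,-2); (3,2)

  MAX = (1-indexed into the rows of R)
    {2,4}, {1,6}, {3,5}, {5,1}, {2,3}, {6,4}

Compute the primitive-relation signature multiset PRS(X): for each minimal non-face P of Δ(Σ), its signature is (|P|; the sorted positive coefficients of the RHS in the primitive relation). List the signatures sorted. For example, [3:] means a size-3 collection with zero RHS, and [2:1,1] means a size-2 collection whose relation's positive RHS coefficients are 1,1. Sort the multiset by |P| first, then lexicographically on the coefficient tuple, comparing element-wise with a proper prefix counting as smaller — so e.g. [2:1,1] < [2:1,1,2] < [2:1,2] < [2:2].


The 9 primitive collections of Σ (r=6, n=2):

  P = {5,6}:  v_{5} + v_{6} = 0  →  sig = [2:]
  P = {1,3}:  v_{1} + v_{3} = v_{6}  →  sig = [2:1]
  P = {2,5}:  v_{2} + v_{5} = v_{3}  →  sig = [2:1]
  P = {2,6}:  v_{2} + v_{6} = v_{4}  →  sig = [2:1]
  P = {3,6}:  v_{3} + v_{6} = v_{2}  →  sig = [2:1]
  P = {4,5}:  v_{4} + v_{5} = v_{2}  →  sig = [2:1]
  P = {1,2}:  v_{1} + v_{2} = 2·v_{6}  →  sig = [2:2]
  P = {3,4}:  v_{3} + v_{4} = 2·v_{2}  →  sig = [2:2]
  P = {1,4}:  v_{1} + v_{4} = 3·v_{6}  →  sig = [2:3]

Signatures (|P|; sorted positive RHS coefficients), sorted:
    |P|=2: 9 collections, coeffs (), (1), (1), (1), (1), (1), (2), (2), (3)


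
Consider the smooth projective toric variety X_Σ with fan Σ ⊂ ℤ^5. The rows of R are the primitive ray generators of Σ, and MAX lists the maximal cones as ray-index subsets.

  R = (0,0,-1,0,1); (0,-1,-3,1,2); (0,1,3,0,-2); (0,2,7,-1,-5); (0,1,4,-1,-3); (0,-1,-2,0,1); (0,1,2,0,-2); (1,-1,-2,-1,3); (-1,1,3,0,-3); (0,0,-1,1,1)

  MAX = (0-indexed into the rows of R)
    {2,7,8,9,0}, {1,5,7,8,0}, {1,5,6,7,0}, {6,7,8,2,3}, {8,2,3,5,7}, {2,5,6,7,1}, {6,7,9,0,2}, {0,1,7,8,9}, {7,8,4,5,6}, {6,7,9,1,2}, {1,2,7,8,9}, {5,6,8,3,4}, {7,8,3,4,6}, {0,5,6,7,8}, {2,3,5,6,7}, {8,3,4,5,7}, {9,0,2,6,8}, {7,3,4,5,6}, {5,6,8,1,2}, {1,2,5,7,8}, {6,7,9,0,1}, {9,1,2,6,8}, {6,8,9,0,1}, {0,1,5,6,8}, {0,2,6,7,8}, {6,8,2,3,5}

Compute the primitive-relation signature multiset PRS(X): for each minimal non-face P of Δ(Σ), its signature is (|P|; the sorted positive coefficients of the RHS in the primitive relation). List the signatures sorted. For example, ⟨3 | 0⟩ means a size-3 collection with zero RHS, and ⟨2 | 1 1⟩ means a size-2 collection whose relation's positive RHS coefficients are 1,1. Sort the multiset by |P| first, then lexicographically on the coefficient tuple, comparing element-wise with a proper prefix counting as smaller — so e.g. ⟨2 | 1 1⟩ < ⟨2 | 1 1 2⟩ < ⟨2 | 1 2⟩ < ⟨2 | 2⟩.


14 minimal non-faces of Δ(Σ) (on 10 rays):

  {2,4}:  v_{2} + v_{4} = v_{3}  →  sig = ⟨2 | 1⟩
  {4,9}:  v_{4} + v_{9} = v_{2}  →  sig = ⟨2 | 1⟩
  {5,9}:  v_{5} + v_{9} = v_{1}  →  sig = ⟨2 | 1⟩
  {1,4}:  v_{1} + v_{4} = v_{2} + v_{5}  →  sig = ⟨2 | 1 1⟩
  {0,4}:  v_{0} + v_{4} = v_{6} + v_{7} + v_{8}  →  sig = ⟨2 | 1 1 1⟩
  {0,3}:  v_{0} + v_{3} = v_{2} + v_{6} + v_{7} + v_{8}  →  sig = ⟨2 | 1 1 1 1⟩
  {1,3}:  v_{1} + v_{3} = 2·v_{2} + v_{5}  →  sig = ⟨2 | 1 2⟩
  {3,9}:  v_{3} + v_{9} = 2·v_{2}  →  sig = ⟨2 | 2⟩
  {0,2,5}:  v_{0} + v_{2} + v_{5} = 0  →  sig = ⟨3 | 0⟩
  {0,1,2}:  v_{0} + v_{1} + v_{2} = v_{9}  →  sig = ⟨3 | 1⟩
  {1,6,7,8}:  v_{1} + v_{6} + v_{7} + v_{8} = 0  →  sig = ⟨4 | 0⟩
  {6,7,8,9}:  v_{6} + v_{7} + v_{8} + v_{9} = v_{0} + v_{2}  →  sig = ⟨4 | 1 1⟩
  {2,5,6,7,8}:  v_{2} + v_{5} + v_{6} + v_{7} + v_{8} = v_{4}  →  sig = ⟨5 | 1⟩
  {3,5,6,7,8}:  v_{3} + v_{5} + v_{6} + v_{7} + v_{8} = 2·v_{4}  →  sig = ⟨5 | 2⟩

Hence PRS(X_Σ) =
    |P|=2: 8 collections, coeffs (1), (1), (1), (1,1), (1,1,1), (1,1,1,1), (1,2), (2)
    |P|=3: 2 collections, coeffs (), (1)
    |P|=4: 2 collections, coeffs (), (1,1)
    |P|=5: 2 collections, coeffs (1), (2)


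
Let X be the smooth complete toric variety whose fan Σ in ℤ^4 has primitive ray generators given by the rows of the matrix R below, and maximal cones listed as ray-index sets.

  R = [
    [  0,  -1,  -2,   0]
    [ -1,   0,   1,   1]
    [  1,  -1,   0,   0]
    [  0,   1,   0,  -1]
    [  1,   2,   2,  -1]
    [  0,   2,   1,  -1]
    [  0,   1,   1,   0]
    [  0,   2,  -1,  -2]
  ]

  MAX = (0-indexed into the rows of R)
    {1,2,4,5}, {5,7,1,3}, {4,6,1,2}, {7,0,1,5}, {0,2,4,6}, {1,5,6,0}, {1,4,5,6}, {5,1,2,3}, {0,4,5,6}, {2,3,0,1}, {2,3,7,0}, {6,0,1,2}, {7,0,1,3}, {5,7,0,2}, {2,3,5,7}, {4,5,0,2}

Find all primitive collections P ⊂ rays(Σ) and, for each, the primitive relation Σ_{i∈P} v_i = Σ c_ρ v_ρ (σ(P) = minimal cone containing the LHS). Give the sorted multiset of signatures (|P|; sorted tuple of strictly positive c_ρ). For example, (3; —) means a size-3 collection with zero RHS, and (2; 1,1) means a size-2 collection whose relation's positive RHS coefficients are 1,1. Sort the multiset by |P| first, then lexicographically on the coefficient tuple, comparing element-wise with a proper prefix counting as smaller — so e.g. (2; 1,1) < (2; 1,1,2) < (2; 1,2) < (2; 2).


|primitive collections| = 9. Relations:

  {3,6}:  v_{3} + v_{6} = v_{5}  ⇒ sig = (2; 1)
  {4,7}:  v_{4} + v_{7} = v_{0} + v_{2} + 3·v_{5}  ⇒ sig = (2; 1,1,3)
  {3,4}:  v_{3} + v_{4} = v_{2} + 2·v_{5}  ⇒ sig = (2; 1,2)
  {6,7}:  v_{6} + v_{7} = v_{0} + 2·v_{5}  ⇒ sig = (2; 1,2)
  {0,1,4}:  v_{0} + v_{1} + v_{4} = v_{6}  ⇒ sig = (3; 1)
  {0,3,5}:  v_{0} + v_{3} + v_{5} = v_{7}  ⇒ sig = (3; 1)
  {1,2,7}:  v_{1} + v_{2} + v_{7} = v_{3}  ⇒ sig = (3; 1)
  {2,5,6}:  v_{2} + v_{5} + v_{6} = v_{4}  ⇒ sig = (3; 1)
  {0,1,2,5}:  v_{0} + v_{1} + v_{2} + v_{5} = 0  ⇒ sig = (4; —)

Sorted signature multiset PRS(X):
    |P|=2: 4 collections, coeffs (1), (1,1,3), (1,2), (1,2)
    |P|=3: 4 collections, coeffs (1), (1), (1), (1)
    |P|=4: 1 collection, coeffs ()


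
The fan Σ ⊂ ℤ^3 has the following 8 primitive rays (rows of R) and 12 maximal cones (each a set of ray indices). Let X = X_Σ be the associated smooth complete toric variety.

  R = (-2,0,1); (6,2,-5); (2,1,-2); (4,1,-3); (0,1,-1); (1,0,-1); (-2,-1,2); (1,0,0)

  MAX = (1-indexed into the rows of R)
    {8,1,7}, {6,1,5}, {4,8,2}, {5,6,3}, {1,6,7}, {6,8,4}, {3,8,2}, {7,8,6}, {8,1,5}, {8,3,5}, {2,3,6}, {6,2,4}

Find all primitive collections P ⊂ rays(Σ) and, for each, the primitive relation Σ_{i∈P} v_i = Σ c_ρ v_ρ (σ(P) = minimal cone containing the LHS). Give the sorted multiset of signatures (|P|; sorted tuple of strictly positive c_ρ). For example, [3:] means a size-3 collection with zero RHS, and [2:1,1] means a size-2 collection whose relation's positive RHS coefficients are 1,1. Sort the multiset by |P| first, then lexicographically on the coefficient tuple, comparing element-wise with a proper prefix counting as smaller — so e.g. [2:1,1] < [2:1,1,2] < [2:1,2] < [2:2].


Primitive collections (14):

  • {3,7}:  v_{3} + v_{7} = 0  so sig = [2:]
  • {1,3}:  v_{1} + v_{3} = v_{5}  so sig = [2:1]
  • {1,4}:  v_{1} + v_{4} = v_{3}  so sig = [2:1]
  • {2,7}:  v_{2} + v_{7} = v_{4}  so sig = [2:1]
  • {3,4}:  v_{3} + v_{4} = v_{2}  so sig = [2:1]
  • {5,7}:  v_{5} + v_{7} = v_{1}  so sig = [2:1]
  • {4,7}:  v_{4} + v_{7} = v_{6} + v_{8}  so sig = [2:1,1]
  • {1,2}:  v_{1} + v_{2} = 2·v_{3}  so sig = [2:2]
  • {4,5}:  v_{4} + v_{5} = 2·v_{3}  so sig = [2:2]
  • {2,5}:  v_{2} + v_{5} = 3·v_{3}  so sig = [2:3]
  • {1,6,8}:  v_{1} + v_{6} + v_{8} = 0  so sig = [3:]
  • {3,6,8}:  v_{3} + v_{6} + v_{8} = v_{4}  so sig = [3:1]
  • {5,6,8}:  v_{5} + v_{6} + v_{8} = v_{3}  so sig = [3:1]
  • {2,6,8}:  v_{2} + v_{6} + v_{8} = 2·v_{4}  so sig = [3:2]

Signatures (|P|; sorted positive RHS coefficients), sorted:
[[2:], [2:1], [2:1], [2:1], [2:1], [2:1], [2:1,1], [2:2], [2:2], [2:3], [3:], [3:1], [3:1], [3:2]]


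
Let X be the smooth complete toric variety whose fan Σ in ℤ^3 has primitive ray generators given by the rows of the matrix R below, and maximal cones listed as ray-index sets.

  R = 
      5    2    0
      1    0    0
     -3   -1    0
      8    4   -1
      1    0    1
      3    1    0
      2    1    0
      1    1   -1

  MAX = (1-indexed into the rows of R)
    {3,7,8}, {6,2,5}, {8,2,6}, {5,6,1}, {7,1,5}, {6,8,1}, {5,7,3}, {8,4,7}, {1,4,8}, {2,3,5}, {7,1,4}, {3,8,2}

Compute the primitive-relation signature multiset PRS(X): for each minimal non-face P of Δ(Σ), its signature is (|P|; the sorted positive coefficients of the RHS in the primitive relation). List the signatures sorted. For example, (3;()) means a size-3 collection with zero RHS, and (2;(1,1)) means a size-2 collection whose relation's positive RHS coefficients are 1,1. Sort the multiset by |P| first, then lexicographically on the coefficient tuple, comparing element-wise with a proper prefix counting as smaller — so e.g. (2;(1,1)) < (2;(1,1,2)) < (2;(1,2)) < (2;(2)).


The 11 primitive collections of Σ (r=8, n=3):

  P = {3,6}:  v_{3} + v_{6} = 0  ⟹  sig = (2;())
  P = {1,3}:  v_{1} + v_{3} = v_{7}  ⟹  sig = (2;(1))
  P = {2,7}:  v_{2} + v_{7} = v_{6}  ⟹  sig = (2;(1))
  P = {5,8}:  v_{5} + v_{8} = v_{7}  ⟹  sig = (2;(1))
  P = {6,7}:  v_{6} + v_{7} = v_{1}  ⟹  sig = (2;(1))
  P = {2,4}:  v_{2} + v_{4} = v_{1} + v_{6} + v_{8}  ⟹  sig = (2;(1,1,1))
  P = {3,4}:  v_{3} + v_{4} = 2·v_{7} + v_{8}  ⟹  sig = (2;(1,2))
  P = {4,5}:  v_{4} + v_{5} = v_{1} + 2·v_{7}  ⟹  sig = (2;(1,2))
  P = {4,6}:  v_{4} + v_{6} = 2·v_{1} + v_{8}  ⟹  sig = (2;(1,2))
  P = {1,2}:  v_{1} + v_{2} = 2·v_{6}  ⟹  sig = (2;(2))
  P = {1,7,8}:  v_{1} + v_{7} + v_{8} = v_{4}  ⟹  sig = (3;(1))

Hence PRS(X_Σ) =
[(2;()), (2;(1)), (2;(1)), (2;(1)), (2;(1)), (2;(1,1,1)), (2;(1,2)), (2;(1,2)), (2;(1,2)), (2;(2)), (3;(1))]


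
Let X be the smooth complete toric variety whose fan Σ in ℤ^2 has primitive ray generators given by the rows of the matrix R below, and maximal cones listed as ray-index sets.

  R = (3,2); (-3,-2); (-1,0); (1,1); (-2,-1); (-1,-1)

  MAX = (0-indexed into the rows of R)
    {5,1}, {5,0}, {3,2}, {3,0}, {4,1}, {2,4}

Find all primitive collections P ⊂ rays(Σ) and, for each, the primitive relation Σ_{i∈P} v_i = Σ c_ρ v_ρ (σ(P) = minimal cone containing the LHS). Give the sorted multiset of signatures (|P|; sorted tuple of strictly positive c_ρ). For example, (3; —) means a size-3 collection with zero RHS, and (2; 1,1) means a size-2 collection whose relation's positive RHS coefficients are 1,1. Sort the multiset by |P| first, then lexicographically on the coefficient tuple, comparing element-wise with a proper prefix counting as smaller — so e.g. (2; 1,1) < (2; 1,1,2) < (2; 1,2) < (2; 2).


The 9 primitive collections of Σ (r=6, n=2):

  P={0,1}:  v_{0} + v_{1} = 0 ; sig = (2; —)
  P={3,5}:  v_{3} + v_{5} = 0 ; sig = (2; —)
  P={0,4}:  v_{0} + v_{4} = v_{3} ; sig = (2; 1)
  P={1,3}:  v_{1} + v_{3} = v_{4} ; sig = (2; 1)
  P={2,5}:  v_{2} + v_{5} = v_{4} ; sig = (2; 1)
  P={3,4}:  v_{3} + v_{4} = v_{2} ; sig = (2; 1)
  P={4,5}:  v_{4} + v_{5} = v_{1} ; sig = (2; 1)
  P={0,2}:  v_{0} + v_{2} = 2·v_{3} ; sig = (2; 2)
  P={1,2}:  v_{1} + v_{2} = 2·v_{4} ; sig = (2; 2)

Sorted signature multiset PRS(X):
[(2; —), (2; —), (2; 1), (2; 1), (2; 1), (2; 1), (2; 1), (2; 2), (2; 2)]


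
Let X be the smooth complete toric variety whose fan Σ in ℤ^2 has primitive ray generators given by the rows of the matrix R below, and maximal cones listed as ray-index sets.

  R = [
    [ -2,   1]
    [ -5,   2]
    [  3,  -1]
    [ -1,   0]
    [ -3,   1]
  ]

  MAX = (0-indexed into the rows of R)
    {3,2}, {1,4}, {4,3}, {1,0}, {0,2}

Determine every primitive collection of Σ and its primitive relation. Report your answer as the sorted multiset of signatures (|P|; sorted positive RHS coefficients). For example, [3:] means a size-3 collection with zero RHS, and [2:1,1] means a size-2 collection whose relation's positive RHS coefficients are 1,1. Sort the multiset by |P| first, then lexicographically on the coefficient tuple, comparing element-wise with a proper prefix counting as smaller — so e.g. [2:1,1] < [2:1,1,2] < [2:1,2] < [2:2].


Δ(Σ) — 5 vertices, 5 min non-faces:

  • {2,4}:  v_{2} + v_{4} = 0  ⟹  sig = [2:]
  • {0,3}:  v_{0} + v_{3} = v_{4}  ⟹  sig = [2:1]
  • {0,4}:  v_{0} + v_{4} = v_{1}  ⟹  sig = [2:1]
  • {1,2}:  v_{1} + v_{2} = v_{0}  ⟹  sig = [2:1]
  • {1,3}:  v_{1} + v_{3} = 2·v_{4}  ⟹  sig = [2:2]

Sorted signature multiset PRS(X):
{ [2:],  [2:1] ×3,  [2:2] }


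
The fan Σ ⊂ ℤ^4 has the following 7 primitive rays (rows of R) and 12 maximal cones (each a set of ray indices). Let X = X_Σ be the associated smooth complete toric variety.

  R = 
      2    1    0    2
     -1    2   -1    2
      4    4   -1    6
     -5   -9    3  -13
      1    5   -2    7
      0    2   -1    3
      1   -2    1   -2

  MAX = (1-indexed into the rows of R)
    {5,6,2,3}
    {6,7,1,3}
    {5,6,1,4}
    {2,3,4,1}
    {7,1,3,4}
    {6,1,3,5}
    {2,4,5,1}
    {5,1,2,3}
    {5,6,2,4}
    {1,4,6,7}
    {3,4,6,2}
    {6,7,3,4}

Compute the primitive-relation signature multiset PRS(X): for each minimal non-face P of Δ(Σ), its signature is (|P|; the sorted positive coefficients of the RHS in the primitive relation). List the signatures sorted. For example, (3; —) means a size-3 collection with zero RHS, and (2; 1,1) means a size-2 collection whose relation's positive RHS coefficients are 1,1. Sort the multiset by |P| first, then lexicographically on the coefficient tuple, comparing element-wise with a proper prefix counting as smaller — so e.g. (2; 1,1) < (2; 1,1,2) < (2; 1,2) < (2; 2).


Minimal non-faces — 5 found among 7 rays, 12 max cones:

  • {2,7}:  v_{2} + v_{7} = 0 — sig = (2; —)
  • {5,7}:  v_{5} + v_{7} = v_{1} + v_{6} — sig = (2; 1,1)
  • {3,4,5}:  v_{3} + v_{4} + v_{5} = 0 — sig = (3; —)
  • {1,2,6}:  v_{1} + v_{2} + v_{6} = v_{5} — sig = (3; 1)
  • {1,3,4,6}:  v_{1} + v_{3} + v_{4} + v_{6} = v_{7} — sig = (4; 1)

so the primitive-relation signature multiset is
{ (2; —),  (2; 1,1),  (3; —),  (3; 1),  (4; 1) }
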